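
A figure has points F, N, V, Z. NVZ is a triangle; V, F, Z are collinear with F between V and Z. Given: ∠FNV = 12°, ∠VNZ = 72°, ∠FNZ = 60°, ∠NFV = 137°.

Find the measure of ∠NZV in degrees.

1. ∠FVN = 31°  [△NVF]
2. ∠NVZ = 31°  [F on ray VZ]
3. ∠NZV = 77°  [△NVZ]

∠NZV = 77°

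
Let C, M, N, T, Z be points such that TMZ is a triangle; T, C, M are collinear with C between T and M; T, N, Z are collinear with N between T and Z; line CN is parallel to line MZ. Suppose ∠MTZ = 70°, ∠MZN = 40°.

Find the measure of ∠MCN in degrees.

∠MCN = 110°

1. ∠MZT = 40°  [N on ray ZT]
2. ∠TMZ = 70°  [△TMZ]
3. ∠NCT = 70°  [CN∥MZ, corresponding at C]
4. ∠MCN = 110°  [linear pair at C on TM]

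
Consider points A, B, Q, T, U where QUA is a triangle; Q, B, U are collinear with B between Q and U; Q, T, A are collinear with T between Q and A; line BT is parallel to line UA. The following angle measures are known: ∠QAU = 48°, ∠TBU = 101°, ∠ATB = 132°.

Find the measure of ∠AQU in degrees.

∠AQU = 53°

1. ∠BTQ = 48°  [BT∥UA, corresponding at T]
2. ∠QBT = 79°  [linear pair at B on QU]
3. ∠BQT = 53°  [△QBT]
4. ∠AQU = 53°  [B on QU, T on QA]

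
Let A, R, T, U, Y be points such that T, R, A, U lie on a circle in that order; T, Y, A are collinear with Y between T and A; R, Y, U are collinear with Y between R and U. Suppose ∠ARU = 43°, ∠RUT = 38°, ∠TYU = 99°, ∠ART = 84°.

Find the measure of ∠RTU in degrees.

1. ∠RAT = 38°  [same arc TR]
2. ∠AYR = 99°  [vertical angles at Y]
3. ∠ATR = 58°  [△TRA]
4. ∠RYT = 81°  [linear pair at Y on TA]
5. ∠TRU = 41°  [△TYR]
6. ∠RTU = 101°  [△TRU]

∠RTU = 101°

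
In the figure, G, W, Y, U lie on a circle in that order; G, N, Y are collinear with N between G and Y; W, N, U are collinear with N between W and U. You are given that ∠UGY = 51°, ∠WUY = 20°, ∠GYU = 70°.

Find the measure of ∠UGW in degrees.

1. ∠UWY = 51°  [same arc YU]
2. ∠UYW = 109°  [△WYU]
3. ∠UGW = 71°  [cyclic GWYU, opposite ∠G+∠Y]

∠UGW = 71°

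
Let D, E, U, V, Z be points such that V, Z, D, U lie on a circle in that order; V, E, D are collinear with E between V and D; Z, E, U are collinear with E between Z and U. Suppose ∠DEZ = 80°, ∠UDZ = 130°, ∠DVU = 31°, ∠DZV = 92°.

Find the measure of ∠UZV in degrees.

∠UZV = 61°

1. ∠UEV = 80°  [vertical angles at E]
2. ∠UVZ = 50°  [cyclic VZDU, opposite ∠V+∠D]
3. ∠VUZ = 69°  [△VEU]
4. ∠UZV = 61°  [△VZU]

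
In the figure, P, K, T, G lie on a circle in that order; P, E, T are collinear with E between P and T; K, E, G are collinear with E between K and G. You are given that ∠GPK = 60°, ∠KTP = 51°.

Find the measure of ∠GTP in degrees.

∠GTP = 69°

1. ∠KGP = 51°  [same arc PK]
2. ∠GKP = 69°  [△PKG]
3. ∠GTP = 69°  [same arc PG]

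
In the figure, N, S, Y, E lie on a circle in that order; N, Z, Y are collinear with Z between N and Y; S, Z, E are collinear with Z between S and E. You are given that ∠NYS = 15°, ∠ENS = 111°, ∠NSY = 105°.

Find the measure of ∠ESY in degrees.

∠ESY = 51°

1. ∠SNY = 60°  [△NSY]
2. ∠EYS = 69°  [cyclic NSYE, opposite ∠N+∠Y]
3. ∠SEY = 60°  [same arc SY]
4. ∠ESY = 51°  [△SYE]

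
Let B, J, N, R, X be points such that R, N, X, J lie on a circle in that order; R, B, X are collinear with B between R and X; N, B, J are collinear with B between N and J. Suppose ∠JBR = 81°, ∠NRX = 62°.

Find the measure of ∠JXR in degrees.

∠JXR = 19°

1. ∠JBX = 99°  [linear pair at B on RX]
2. ∠NJX = 62°  [same arc NX]
3. ∠JXR = 19°  [△XBJ]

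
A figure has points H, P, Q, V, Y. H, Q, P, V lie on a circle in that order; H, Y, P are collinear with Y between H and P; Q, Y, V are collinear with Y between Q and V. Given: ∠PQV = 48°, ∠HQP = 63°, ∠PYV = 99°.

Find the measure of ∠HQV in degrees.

∠HQV = 15°

1. ∠PHV = 48°  [same arc PV]
2. ∠HVP = 117°  [cyclic HQPV, opposite ∠Q+∠V]
3. ∠HPV = 15°  [△HPV]
4. ∠HQV = 15°  [same arc HV]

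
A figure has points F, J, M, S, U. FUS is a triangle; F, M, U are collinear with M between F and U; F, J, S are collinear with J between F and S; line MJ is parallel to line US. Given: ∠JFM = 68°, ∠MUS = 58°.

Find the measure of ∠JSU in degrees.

∠JSU = 54°

1. ∠SFU = 68°  [M on FU, J on FS]
2. ∠FUS = 58°  [M on ray UF]
3. ∠FSU = 54°  [△FUS]
4. ∠JSU = 54°  [J on ray SF]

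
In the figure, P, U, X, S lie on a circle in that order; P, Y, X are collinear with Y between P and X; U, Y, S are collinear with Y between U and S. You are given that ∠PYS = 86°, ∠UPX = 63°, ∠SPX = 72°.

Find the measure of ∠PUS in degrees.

∠PUS = 23°

1. ∠UYX = 86°  [vertical angles at Y]
2. ∠PYU = 94°  [linear pair at Y on PX]
3. ∠PUS = 23°  [△PYU]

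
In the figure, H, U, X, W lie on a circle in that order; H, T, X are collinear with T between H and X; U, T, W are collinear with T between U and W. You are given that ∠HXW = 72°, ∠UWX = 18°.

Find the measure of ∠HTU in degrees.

∠HTU = 90°

1. ∠HUW = 72°  [same arc HW]
2. ∠UHX = 18°  [same arc UX]
3. ∠HTU = 90°  [△HTU]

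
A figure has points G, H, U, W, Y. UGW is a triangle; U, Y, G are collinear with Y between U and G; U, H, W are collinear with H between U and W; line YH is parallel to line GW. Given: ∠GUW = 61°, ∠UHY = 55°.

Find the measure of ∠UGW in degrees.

∠UGW = 64°

1. ∠HUY = 61°  [Y on UG, H on UW]
2. ∠HYU = 64°  [△UYH]
3. ∠UGW = 64°  [YH∥GW, corresponding at Y]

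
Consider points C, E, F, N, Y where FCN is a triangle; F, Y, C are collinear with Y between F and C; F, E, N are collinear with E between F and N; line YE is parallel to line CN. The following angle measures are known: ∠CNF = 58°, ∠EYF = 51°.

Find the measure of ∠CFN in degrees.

∠CFN = 71°

1. ∠FEY = 58°  [YE∥CN, corresponding at E]
2. ∠EFY = 71°  [△FYE]
3. ∠CFN = 71°  [Y on FC, E on FN]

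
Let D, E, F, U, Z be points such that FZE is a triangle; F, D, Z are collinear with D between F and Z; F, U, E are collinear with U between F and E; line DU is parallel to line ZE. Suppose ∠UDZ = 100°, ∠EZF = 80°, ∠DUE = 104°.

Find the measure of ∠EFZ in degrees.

∠EFZ = 24°

1. ∠FDU = 80°  [linear pair at D on FZ]
2. ∠DUF = 76°  [linear pair at U on FE]
3. ∠DFU = 24°  [△FDU]
4. ∠EFZ = 24°  [D on FZ, U on FE]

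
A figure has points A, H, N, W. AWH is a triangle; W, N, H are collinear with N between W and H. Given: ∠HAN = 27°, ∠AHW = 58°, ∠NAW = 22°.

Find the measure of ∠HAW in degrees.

1. ∠AHN = 58°  [N on ray HW]
2. ∠ANH = 95°  [△ANH]
3. ∠ANW = 85°  [linear pair at N on WH]
4. ∠AWN = 73°  [△AWN]
5. ∠AWH = 73°  [N on ray WH]
6. ∠HAW = 49°  [△AWH]

∠HAW = 49°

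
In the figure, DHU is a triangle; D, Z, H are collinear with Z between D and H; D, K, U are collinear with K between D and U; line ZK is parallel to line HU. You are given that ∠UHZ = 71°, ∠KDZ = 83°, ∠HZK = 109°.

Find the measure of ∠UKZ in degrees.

1. ∠DZK = 71°  [linear pair at Z on DH]
2. ∠DKZ = 26°  [△DZK]
3. ∠UKZ = 154°  [linear pair at K on DU]

∠UKZ = 154°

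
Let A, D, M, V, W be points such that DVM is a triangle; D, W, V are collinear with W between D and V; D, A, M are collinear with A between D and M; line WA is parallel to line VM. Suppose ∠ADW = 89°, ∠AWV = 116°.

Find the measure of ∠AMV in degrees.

∠AMV = 27°

1. ∠AWD = 64°  [linear pair at W on DV]
2. ∠DAW = 27°  [△DWA]
3. ∠MAW = 153°  [linear pair at A on DM]
4. ∠AMV = 27°  [WA∥VM, co-interior at M–A]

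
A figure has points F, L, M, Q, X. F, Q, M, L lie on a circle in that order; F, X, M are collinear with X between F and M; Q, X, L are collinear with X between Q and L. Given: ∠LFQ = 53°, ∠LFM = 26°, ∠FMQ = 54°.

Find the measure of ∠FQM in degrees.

∠FQM = 99°

1. ∠LMQ = 127°  [cyclic FQML, opposite ∠F+∠M]
2. ∠LQM = 26°  [same arc ML]
3. ∠MLQ = 27°  [△QML]
4. ∠MFQ = 27°  [same arc QM]
5. ∠FQM = 99°  [△FQM]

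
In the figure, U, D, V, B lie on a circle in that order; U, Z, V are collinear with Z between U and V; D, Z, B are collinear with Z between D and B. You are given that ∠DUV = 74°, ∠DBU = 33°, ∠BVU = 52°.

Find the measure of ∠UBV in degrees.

1. ∠DVU = 33°  [same arc UD]
2. ∠UDV = 73°  [△UDV]
3. ∠UBV = 107°  [cyclic UDVB, opposite ∠D+∠B]

∠UBV = 107°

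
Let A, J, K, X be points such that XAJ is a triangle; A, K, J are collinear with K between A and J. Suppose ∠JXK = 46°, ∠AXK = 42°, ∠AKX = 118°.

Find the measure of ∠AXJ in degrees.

1. ∠KAX = 20°  [△XAK]
2. ∠JKX = 62°  [linear pair at K on AJ]
3. ∠JAX = 20°  [K on ray AJ]
4. ∠KJX = 72°  [△XKJ]
5. ∠AJX = 72°  [K on ray JA]
6. ∠AXJ = 88°  [△XAJ]

∠AXJ = 88°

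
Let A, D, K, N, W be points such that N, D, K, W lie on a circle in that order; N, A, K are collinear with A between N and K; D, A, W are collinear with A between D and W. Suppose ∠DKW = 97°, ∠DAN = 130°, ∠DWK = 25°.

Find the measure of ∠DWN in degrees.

∠DWN = 72°

1. ∠KDW = 58°  [△DKW]
2. ∠KAW = 130°  [vertical angles at A]
3. ∠KNW = 58°  [same arc KW]
4. ∠NAW = 50°  [linear pair at A on NK]
5. ∠DWN = 72°  [△NAW]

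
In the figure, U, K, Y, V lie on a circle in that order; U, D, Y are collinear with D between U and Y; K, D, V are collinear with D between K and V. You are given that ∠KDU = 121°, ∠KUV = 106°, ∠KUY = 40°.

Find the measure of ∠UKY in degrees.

1. ∠UKV = 19°  [△UDK]
2. ∠KVU = 55°  [△UKV]
3. ∠KYU = 55°  [same arc UK]
4. ∠UKY = 85°  [△UKY]

∠UKY = 85°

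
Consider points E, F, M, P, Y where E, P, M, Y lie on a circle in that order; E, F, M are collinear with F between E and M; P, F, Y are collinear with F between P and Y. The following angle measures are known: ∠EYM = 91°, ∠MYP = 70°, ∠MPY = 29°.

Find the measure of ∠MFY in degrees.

1. ∠MEY = 29°  [same arc MY]
2. ∠EMY = 60°  [△EMY]
3. ∠MFY = 50°  [△MFY]

∠MFY = 50°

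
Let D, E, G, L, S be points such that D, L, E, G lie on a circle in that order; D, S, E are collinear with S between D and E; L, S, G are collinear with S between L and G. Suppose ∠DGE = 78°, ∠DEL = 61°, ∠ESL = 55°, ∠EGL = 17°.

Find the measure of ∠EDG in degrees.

∠EDG = 64°

1. ∠DGL = 61°  [same arc DL]
2. ∠DSG = 55°  [vertical angles at S]
3. ∠EDG = 64°  [△DSG]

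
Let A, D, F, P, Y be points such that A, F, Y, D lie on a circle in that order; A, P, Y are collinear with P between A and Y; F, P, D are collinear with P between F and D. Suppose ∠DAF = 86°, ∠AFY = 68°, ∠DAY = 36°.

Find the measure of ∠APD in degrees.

∠APD = 82°

1. ∠DYF = 94°  [cyclic AFYD, opposite ∠A+∠Y]
2. ∠ADY = 112°  [cyclic AFYD, opposite ∠F+∠D]
3. ∠DFY = 36°  [same arc YD]
4. ∠AYD = 32°  [△AYD]
5. ∠FDY = 50°  [△FYD]
6. ∠DPY = 98°  [△YPD]
7. ∠APD = 82°  [linear pair at P on AY]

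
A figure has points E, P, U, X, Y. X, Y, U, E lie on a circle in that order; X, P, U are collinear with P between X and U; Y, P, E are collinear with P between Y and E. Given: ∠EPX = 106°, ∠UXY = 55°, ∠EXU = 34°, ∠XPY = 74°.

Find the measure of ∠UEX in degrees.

∠UEX = 95°

1. ∠EPU = 74°  [linear pair at P on XU]
2. ∠UEY = 55°  [same arc YU]
3. ∠EUX = 51°  [△UPE]
4. ∠UEX = 95°  [△XUE]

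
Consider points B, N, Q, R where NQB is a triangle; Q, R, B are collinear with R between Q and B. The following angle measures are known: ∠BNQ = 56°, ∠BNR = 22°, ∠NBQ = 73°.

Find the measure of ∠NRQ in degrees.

∠NRQ = 95°

1. ∠NBR = 73°  [R on ray BQ]
2. ∠BRN = 85°  [△NRB]
3. ∠NRQ = 95°  [linear pair at R on QB]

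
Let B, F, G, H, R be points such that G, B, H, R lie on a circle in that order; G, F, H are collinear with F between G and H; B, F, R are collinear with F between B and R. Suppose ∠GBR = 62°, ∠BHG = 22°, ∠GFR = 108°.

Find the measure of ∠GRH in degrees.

∠GRH = 68°

1. ∠GHR = 62°  [same arc GR]
2. ∠BRG = 22°  [same arc GB]
3. ∠HGR = 50°  [△GFR]
4. ∠GRH = 68°  [△GHR]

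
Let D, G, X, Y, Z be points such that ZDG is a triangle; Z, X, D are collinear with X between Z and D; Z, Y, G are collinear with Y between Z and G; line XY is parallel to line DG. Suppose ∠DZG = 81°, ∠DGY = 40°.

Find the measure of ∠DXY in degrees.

1. ∠DGZ = 40°  [Y on ray GZ]
2. ∠GDZ = 59°  [△ZDG]
3. ∠YXZ = 59°  [XY∥DG, corresponding at X]
4. ∠DXY = 121°  [linear pair at X on ZD]

∠DXY = 121°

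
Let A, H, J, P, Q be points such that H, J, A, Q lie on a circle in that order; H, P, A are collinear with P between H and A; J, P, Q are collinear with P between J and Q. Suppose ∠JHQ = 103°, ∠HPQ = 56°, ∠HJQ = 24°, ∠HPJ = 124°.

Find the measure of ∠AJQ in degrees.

∠AJQ = 71°

1. ∠HQJ = 53°  [△HJQ]
2. ∠APJ = 56°  [vertical angles at P]
3. ∠HAJ = 53°  [same arc HJ]
4. ∠AJQ = 71°  [△JPA]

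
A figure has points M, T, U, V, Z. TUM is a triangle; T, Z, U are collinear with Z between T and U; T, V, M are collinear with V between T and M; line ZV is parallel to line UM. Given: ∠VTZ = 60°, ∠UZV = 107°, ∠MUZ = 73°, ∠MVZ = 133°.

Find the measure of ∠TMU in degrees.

1. ∠MTU = 60°  [Z on TU, V on TM]
2. ∠MUT = 73°  [Z on ray UT]
3. ∠TMU = 47°  [△TUM]

∠TMU = 47°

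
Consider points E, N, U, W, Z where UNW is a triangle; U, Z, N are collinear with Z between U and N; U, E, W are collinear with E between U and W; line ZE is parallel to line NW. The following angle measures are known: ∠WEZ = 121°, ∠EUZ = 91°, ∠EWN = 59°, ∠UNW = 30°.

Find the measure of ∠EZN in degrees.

∠EZN = 150°

1. ∠UEZ = 59°  [linear pair at E on UW]
2. ∠EZU = 30°  [△UZE]
3. ∠EZN = 150°  [linear pair at Z on UN]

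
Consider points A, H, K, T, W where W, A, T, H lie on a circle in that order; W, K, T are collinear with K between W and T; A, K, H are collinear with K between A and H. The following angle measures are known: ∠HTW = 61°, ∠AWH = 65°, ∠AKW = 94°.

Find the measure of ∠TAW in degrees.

∠TAW = 101°

1. ∠HAW = 61°  [same arc WH]
2. ∠AHW = 54°  [△WAH]
3. ∠AWT = 25°  [△WKA]
4. ∠ATW = 54°  [same arc WA]
5. ∠TAW = 101°  [△WAT]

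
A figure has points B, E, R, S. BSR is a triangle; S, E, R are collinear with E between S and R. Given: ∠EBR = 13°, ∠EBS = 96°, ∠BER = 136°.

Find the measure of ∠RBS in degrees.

∠RBS = 109°

1. ∠BRE = 31°  [△BER]
2. ∠BES = 44°  [linear pair at E on SR]
3. ∠BRS = 31°  [E on ray RS]
4. ∠BSE = 40°  [△BSE]
5. ∠BSR = 40°  [E on ray SR]
6. ∠RBS = 109°  [△BSR]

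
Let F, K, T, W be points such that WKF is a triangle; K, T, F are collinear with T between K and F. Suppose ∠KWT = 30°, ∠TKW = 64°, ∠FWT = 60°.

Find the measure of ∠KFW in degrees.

1. ∠KTW = 86°  [△WKT]
2. ∠FTW = 94°  [linear pair at T on KF]
3. ∠TFW = 26°  [△WTF]
4. ∠KFW = 26°  [T on ray FK]

∠KFW = 26°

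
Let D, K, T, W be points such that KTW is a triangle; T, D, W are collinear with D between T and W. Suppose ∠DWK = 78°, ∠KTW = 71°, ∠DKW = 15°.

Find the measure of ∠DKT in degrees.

1. ∠KDW = 87°  [△KDW]
2. ∠DTK = 71°  [D on ray TW]
3. ∠KDT = 93°  [linear pair at D on TW]
4. ∠DKT = 16°  [△KTD]

∠DKT = 16°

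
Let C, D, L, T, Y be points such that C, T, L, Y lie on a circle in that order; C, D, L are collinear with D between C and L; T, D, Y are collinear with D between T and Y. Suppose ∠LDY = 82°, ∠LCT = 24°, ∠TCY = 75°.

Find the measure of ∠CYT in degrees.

∠CYT = 31°

1. ∠CDT = 82°  [vertical angles at D]
2. ∠CTY = 74°  [△CDT]
3. ∠CYT = 31°  [△CTY]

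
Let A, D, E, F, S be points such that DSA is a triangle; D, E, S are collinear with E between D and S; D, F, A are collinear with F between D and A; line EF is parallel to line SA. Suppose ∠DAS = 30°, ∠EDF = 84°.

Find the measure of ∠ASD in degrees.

1. ∠DFE = 30°  [EF∥SA, corresponding at F]
2. ∠DEF = 66°  [△DEF]
3. ∠ASD = 66°  [EF∥SA, corresponding at E]

∠ASD = 66°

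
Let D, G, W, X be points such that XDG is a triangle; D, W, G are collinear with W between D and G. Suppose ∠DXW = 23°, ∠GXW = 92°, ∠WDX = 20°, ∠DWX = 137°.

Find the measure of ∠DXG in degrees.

1. ∠GDX = 20°  [W on ray DG]
2. ∠GWX = 43°  [linear pair at W on DG]
3. ∠WGX = 45°  [△XWG]
4. ∠DGX = 45°  [W on ray GD]
5. ∠DXG = 115°  [△XDG]

∠DXG = 115°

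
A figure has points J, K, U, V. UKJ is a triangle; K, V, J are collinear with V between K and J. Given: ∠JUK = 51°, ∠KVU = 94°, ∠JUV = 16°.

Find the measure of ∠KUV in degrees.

1. ∠JVU = 86°  [linear pair at V on KJ]
2. ∠UJV = 78°  [△UVJ]
3. ∠KJU = 78°  [V on ray JK]
4. ∠JKU = 51°  [△UKJ]
5. ∠UKV = 51°  [V on ray KJ]
6. ∠KUV = 35°  [△UKV]

∠KUV = 35°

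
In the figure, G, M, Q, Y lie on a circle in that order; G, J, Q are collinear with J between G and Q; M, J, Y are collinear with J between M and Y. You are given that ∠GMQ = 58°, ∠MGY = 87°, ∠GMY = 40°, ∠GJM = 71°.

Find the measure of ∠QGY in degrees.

1. ∠GYQ = 122°  [cyclic GMQY, opposite ∠M+∠Y]
2. ∠GQY = 40°  [same arc GY]
3. ∠QGY = 18°  [△GQY]

∠QGY = 18°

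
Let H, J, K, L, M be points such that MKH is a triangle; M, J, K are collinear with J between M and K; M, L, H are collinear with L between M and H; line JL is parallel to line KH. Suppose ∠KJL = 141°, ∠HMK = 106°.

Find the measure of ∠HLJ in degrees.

1. ∠LJM = 39°  [linear pair at J on MK]
2. ∠JML = 106°  [J on MK, L on MH]
3. ∠JLM = 35°  [△MJL]
4. ∠HLJ = 145°  [linear pair at L on MH]

∠HLJ = 145°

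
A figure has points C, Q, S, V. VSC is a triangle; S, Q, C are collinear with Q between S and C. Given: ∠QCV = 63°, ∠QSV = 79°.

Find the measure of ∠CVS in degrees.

∠CVS = 38°

1. ∠SCV = 63°  [Q on ray CS]
2. ∠CSV = 79°  [Q on ray SC]
3. ∠CVS = 38°  [△VSC]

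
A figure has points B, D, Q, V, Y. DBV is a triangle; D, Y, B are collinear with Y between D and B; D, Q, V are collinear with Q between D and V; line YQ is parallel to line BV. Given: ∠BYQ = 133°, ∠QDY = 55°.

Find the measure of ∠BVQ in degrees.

∠BVQ = 78°

1. ∠DYQ = 47°  [linear pair at Y on DB]
2. ∠DQY = 78°  [△DYQ]
3. ∠VQY = 102°  [linear pair at Q on DV]
4. ∠BVQ = 78°  [YQ∥BV, co-interior at V–Q]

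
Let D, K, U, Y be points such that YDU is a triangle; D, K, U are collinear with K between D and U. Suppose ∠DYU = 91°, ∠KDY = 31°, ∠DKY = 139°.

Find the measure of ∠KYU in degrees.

1. ∠UDY = 31°  [K on ray DU]
2. ∠UKY = 41°  [linear pair at K on DU]
3. ∠DUY = 58°  [△YDU]
4. ∠KUY = 58°  [K on ray UD]
5. ∠KYU = 81°  [△YKU]

∠KYU = 81°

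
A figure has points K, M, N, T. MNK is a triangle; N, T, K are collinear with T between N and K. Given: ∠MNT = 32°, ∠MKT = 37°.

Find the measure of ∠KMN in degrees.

1. ∠KNM = 32°  [T on ray NK]
2. ∠MKN = 37°  [T on ray KN]
3. ∠KMN = 111°  [△MNK]

∠KMN = 111°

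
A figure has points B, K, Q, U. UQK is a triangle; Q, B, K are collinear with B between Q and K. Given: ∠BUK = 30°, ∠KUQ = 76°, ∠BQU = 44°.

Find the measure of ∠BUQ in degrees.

1. ∠KQU = 44°  [B on ray QK]
2. ∠QKU = 60°  [△UQK]
3. ∠BKU = 60°  [B on ray KQ]
4. ∠KBU = 90°  [△UBK]
5. ∠QBU = 90°  [linear pair at B on QK]
6. ∠BUQ = 46°  [△UQB]

∠BUQ = 46°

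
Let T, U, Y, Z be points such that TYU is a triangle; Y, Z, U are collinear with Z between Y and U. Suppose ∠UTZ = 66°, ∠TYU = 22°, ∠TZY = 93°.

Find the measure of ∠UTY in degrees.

∠UTY = 131°

1. ∠TZU = 87°  [linear pair at Z on YU]
2. ∠TUZ = 27°  [△TZU]
3. ∠TUY = 27°  [Z on ray UY]
4. ∠UTY = 131°  [△TYU]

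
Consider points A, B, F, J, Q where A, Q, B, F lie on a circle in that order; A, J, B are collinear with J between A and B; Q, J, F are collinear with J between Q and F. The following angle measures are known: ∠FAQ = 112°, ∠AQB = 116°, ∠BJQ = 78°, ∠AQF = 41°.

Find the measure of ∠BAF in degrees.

1. ∠AFQ = 27°  [△AQF]
2. ∠AJF = 78°  [vertical angles at J]
3. ∠BAF = 75°  [△AJF]

∠BAF = 75°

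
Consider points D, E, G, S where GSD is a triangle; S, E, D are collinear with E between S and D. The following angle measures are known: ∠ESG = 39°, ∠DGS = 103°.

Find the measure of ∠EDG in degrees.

∠EDG = 38°

1. ∠DSG = 39°  [E on ray SD]
2. ∠GDS = 38°  [△GSD]
3. ∠EDG = 38°  [E on ray DS]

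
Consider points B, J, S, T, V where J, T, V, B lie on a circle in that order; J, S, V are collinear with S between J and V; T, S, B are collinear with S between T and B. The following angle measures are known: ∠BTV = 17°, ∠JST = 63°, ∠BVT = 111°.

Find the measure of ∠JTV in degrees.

1. ∠TBV = 52°  [△TVB]
2. ∠TSV = 117°  [linear pair at S on JV]
3. ∠TJV = 52°  [same arc TV]
4. ∠JVT = 46°  [△TSV]
5. ∠JTV = 82°  [△JTV]

∠JTV = 82°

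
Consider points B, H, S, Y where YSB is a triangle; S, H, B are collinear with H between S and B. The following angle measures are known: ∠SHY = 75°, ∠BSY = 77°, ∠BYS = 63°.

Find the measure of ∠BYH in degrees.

∠BYH = 35°

1. ∠BHY = 105°  [linear pair at H on SB]
2. ∠SBY = 40°  [△YSB]
3. ∠HBY = 40°  [H on ray BS]
4. ∠BYH = 35°  [△YHB]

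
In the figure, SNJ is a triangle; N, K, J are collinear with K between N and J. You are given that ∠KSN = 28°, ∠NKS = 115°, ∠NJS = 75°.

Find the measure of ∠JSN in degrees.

1. ∠KNS = 37°  [△SNK]
2. ∠JNS = 37°  [K on ray NJ]
3. ∠JSN = 68°  [△SNJ]

∠JSN = 68°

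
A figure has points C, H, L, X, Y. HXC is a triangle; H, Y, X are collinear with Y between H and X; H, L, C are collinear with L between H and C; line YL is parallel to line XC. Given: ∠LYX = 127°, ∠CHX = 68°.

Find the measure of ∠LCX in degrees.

∠LCX = 59°

1. ∠HYL = 53°  [linear pair at Y on HX]
2. ∠LHY = 68°  [Y on HX, L on HC]
3. ∠HLY = 59°  [△HYL]
4. ∠CLY = 121°  [linear pair at L on HC]
5. ∠LCX = 59°  [YL∥XC, co-interior at C–L]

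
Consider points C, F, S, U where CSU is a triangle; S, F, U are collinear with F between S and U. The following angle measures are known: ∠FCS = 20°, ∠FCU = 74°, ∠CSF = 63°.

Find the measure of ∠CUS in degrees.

1. ∠CFS = 97°  [△CSF]
2. ∠CFU = 83°  [linear pair at F on SU]
3. ∠CUF = 23°  [△CFU]
4. ∠CUS = 23°  [F on ray US]

∠CUS = 23°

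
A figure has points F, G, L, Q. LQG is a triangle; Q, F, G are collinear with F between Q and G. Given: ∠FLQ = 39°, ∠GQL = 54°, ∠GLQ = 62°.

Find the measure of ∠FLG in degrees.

1. ∠LGQ = 64°  [△LQG]
2. ∠FQL = 54°  [F on ray QG]
3. ∠FGL = 64°  [F on ray GQ]
4. ∠LFQ = 87°  [△LQF]
5. ∠GFL = 93°  [linear pair at F on QG]
6. ∠FLG = 23°  [△LFG]

∠FLG = 23°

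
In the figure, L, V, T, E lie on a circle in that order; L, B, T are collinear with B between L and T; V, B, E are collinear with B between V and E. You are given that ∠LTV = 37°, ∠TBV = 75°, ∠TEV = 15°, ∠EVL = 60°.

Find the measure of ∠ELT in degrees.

∠ELT = 68°

1. ∠LEV = 37°  [same arc LV]
2. ∠EBL = 75°  [vertical angles at B]
3. ∠ELT = 68°  [△LBE]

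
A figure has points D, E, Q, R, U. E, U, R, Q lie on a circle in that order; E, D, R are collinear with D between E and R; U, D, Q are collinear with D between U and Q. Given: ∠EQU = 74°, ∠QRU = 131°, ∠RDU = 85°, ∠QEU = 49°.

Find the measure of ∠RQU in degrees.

∠RQU = 28°

1. ∠ERU = 74°  [same arc EU]
2. ∠QUR = 21°  [△UDR]
3. ∠RQU = 28°  [△URQ]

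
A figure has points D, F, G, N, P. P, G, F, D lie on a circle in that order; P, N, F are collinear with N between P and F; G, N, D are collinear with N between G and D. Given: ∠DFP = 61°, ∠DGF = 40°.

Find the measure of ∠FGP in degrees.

1. ∠DPF = 40°  [same arc FD]
2. ∠FDP = 79°  [△PFD]
3. ∠FGP = 101°  [cyclic PGFD, opposite ∠G+∠D]

∠FGP = 101°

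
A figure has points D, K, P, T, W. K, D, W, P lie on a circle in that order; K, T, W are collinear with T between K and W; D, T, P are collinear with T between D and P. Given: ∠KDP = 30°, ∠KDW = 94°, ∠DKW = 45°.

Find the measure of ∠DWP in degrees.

∠DWP = 71°

1. ∠DTK = 105°  [△KTD]
2. ∠DWK = 41°  [△KDW]
3. ∠DPW = 45°  [same arc DW]
4. ∠DTW = 75°  [linear pair at T on KW]
5. ∠PDW = 64°  [△DTW]
6. ∠DWP = 71°  [△DWP]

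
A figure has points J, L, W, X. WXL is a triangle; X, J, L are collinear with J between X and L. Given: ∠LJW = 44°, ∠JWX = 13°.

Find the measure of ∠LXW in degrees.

∠LXW = 31°

1. ∠WJX = 136°  [linear pair at J on XL]
2. ∠JXW = 31°  [△WXJ]
3. ∠LXW = 31°  [J on ray XL]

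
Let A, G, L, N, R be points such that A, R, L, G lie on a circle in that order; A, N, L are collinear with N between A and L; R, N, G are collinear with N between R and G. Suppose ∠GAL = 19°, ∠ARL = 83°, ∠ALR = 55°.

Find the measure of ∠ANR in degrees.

1. ∠GRL = 19°  [same arc LG]
2. ∠LNR = 106°  [△RNL]
3. ∠ANR = 74°  [linear pair at N on AL]

∠ANR = 74°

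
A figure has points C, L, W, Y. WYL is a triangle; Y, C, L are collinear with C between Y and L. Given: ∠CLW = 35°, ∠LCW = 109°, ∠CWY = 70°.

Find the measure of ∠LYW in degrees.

∠LYW = 39°

1. ∠WCY = 71°  [linear pair at C on YL]
2. ∠CYW = 39°  [△WYC]
3. ∠LYW = 39°  [C on ray YL]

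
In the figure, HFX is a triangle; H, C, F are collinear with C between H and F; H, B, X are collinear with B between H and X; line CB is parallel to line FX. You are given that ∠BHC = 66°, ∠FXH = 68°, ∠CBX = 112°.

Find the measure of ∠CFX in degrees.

∠CFX = 46°

1. ∠FHX = 66°  [C on HF, B on HX]
2. ∠HFX = 46°  [△HFX]
3. ∠CFX = 46°  [C on ray FH]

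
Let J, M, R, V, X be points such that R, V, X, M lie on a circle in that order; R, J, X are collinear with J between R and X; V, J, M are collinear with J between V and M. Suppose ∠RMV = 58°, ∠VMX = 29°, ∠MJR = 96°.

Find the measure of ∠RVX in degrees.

1. ∠RXV = 58°  [same arc RV]
2. ∠VRX = 29°  [same arc VX]
3. ∠RVX = 93°  [△RVX]

∠RVX = 93°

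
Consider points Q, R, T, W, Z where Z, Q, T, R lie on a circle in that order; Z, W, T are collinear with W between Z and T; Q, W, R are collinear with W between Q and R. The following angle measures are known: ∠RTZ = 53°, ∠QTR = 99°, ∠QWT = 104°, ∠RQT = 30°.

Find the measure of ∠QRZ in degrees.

1. ∠RQZ = 53°  [same arc ZR]
2. ∠QZR = 81°  [cyclic ZQTR, opposite ∠Z+∠T]
3. ∠QRZ = 46°  [△ZQR]

∠QRZ = 46°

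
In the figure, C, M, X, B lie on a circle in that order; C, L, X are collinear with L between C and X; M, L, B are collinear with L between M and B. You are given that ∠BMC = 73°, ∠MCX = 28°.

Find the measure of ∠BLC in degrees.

1. ∠BXC = 73°  [same arc CB]
2. ∠MBX = 28°  [same arc MX]
3. ∠BLX = 79°  [△XLB]
4. ∠BLC = 101°  [linear pair at L on CX]

∠BLC = 101°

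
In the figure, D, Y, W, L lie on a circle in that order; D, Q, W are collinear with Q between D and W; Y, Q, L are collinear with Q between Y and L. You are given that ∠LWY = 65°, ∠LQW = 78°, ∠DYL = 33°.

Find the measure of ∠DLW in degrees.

1. ∠LDY = 115°  [cyclic DYWL, opposite ∠D+∠W]
2. ∠DQL = 102°  [linear pair at Q on DW]
3. ∠DWL = 33°  [same arc DL]
4. ∠DLY = 32°  [△DYL]
5. ∠LDW = 46°  [△DQL]
6. ∠DLW = 101°  [△DWL]

∠DLW = 101°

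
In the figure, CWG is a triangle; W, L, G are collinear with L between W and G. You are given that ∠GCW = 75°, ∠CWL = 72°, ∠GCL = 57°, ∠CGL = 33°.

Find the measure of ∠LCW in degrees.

1. ∠CLG = 90°  [△CLG]
2. ∠CLW = 90°  [linear pair at L on WG]
3. ∠LCW = 18°  [△CWL]

∠LCW = 18°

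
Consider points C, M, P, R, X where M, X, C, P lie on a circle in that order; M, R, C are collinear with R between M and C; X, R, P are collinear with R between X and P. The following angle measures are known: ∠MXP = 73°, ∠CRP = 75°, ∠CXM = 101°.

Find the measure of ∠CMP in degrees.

1. ∠MCP = 73°  [same arc MP]
2. ∠CPM = 79°  [cyclic MXCP, opposite ∠X+∠P]
3. ∠CMP = 28°  [△MCP]

∠CMP = 28°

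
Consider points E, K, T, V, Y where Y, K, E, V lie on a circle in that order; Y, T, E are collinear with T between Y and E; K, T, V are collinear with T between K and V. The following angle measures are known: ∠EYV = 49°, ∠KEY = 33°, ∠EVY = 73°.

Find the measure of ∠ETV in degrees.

∠ETV = 82°

1. ∠KVY = 33°  [same arc YK]
2. ∠VTY = 98°  [△YTV]
3. ∠ETV = 82°  [linear pair at T on YE]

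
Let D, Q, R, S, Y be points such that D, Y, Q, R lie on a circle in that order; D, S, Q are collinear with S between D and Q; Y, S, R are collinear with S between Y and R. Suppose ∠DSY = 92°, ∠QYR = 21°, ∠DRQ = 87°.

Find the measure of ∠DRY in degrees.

∠DRY = 71°

1. ∠QSR = 92°  [vertical angles at S]
2. ∠QDR = 21°  [same arc QR]
3. ∠DSR = 88°  [linear pair at S on DQ]
4. ∠DRY = 71°  [△DSR]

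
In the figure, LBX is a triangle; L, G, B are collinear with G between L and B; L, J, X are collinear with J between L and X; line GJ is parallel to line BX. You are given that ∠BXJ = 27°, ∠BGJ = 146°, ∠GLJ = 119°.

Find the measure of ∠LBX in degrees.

∠LBX = 34°

1. ∠BXL = 27°  [J on ray XL]
2. ∠BLX = 119°  [G on LB, J on LX]
3. ∠LBX = 34°  [△LBX]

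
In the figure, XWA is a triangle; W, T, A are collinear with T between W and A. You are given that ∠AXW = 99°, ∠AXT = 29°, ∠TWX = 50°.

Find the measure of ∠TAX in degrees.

1. ∠AWX = 50°  [T on ray WA]
2. ∠WAX = 31°  [△XWA]
3. ∠TAX = 31°  [T on ray AW]

∠TAX = 31°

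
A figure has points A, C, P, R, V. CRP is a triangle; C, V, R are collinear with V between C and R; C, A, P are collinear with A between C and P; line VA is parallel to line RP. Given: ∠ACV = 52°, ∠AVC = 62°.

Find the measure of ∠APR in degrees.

1. ∠CAV = 66°  [△CVA]
2. ∠PAV = 114°  [linear pair at A on CP]
3. ∠APR = 66°  [VA∥RP, co-interior at P–A]

∠APR = 66°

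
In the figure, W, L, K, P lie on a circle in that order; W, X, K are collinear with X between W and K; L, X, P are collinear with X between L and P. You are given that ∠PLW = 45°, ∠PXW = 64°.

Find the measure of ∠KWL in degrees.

1. ∠PKW = 45°  [same arc WP]
2. ∠KXP = 116°  [linear pair at X on WK]
3. ∠KPL = 19°  [△KXP]
4. ∠KWL = 19°  [same arc LK]

∠KWL = 19°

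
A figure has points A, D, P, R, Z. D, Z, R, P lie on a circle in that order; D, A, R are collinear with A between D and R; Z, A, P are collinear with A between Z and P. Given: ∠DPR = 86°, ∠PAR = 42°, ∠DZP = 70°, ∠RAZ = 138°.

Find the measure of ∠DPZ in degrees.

1. ∠DZR = 94°  [cyclic DZRP, opposite ∠Z+∠P]
2. ∠DAZ = 42°  [vertical angles at A]
3. ∠RDZ = 68°  [△DAZ]
4. ∠DRZ = 18°  [△DZR]
5. ∠DPZ = 18°  [same arc DZ]

∠DPZ = 18°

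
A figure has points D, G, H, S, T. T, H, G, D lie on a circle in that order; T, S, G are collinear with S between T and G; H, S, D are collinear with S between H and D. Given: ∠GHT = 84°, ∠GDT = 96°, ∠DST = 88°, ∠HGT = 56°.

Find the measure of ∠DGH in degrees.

1. ∠GTH = 40°  [△THG]
2. ∠GSH = 88°  [vertical angles at S]
3. ∠DHG = 36°  [△HSG]
4. ∠GDH = 40°  [same arc HG]
5. ∠DGH = 104°  [△HGD]

∠DGH = 104°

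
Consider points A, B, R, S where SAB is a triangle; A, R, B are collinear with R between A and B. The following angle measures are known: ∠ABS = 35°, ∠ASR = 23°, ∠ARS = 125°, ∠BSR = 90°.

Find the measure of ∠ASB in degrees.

∠ASB = 113°

1. ∠RAS = 32°  [△SAR]
2. ∠BAS = 32°  [R on ray AB]
3. ∠ASB = 113°  [△SAB]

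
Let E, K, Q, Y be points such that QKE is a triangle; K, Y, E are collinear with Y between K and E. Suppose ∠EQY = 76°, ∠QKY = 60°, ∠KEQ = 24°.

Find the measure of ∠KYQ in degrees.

∠KYQ = 100°

1. ∠QEY = 24°  [Y on ray EK]
2. ∠EYQ = 80°  [△QYE]
3. ∠KYQ = 100°  [linear pair at Y on KE]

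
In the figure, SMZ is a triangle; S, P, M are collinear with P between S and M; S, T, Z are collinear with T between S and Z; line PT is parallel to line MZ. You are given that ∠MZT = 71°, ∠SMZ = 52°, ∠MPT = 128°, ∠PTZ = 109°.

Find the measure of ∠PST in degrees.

1. ∠MZS = 71°  [T on ray ZS]
2. ∠MSZ = 57°  [△SMZ]
3. ∠PST = 57°  [P on SM, T on SZ]

∠PST = 57°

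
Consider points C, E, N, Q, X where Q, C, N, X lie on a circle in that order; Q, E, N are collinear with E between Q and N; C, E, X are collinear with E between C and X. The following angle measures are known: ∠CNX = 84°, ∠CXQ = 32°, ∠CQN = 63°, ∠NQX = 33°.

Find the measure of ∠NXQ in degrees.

∠NXQ = 95°

1. ∠CNQ = 32°  [same arc QC]
2. ∠NCQ = 85°  [△QCN]
3. ∠NXQ = 95°  [cyclic QCNX, opposite ∠C+∠X]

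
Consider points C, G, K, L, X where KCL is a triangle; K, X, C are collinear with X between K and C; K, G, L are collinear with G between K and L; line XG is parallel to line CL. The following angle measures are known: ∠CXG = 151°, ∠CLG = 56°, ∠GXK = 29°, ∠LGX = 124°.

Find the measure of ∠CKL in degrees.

∠CKL = 95°

1. ∠CLK = 56°  [G on ray LK]
2. ∠KCL = 29°  [XG∥CL, corresponding at X]
3. ∠CKL = 95°  [△KCL]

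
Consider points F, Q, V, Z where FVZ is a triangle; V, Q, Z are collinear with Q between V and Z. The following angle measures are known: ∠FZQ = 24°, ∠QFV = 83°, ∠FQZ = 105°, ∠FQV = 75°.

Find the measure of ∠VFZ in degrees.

∠VFZ = 134°

1. ∠FZV = 24°  [Q on ray ZV]
2. ∠FVQ = 22°  [△FVQ]
3. ∠FVZ = 22°  [Q on ray VZ]
4. ∠VFZ = 134°  [△FVZ]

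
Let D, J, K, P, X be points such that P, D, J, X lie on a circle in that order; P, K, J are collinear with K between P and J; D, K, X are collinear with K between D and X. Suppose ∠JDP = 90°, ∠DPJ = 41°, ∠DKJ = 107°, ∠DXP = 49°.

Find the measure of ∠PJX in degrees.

1. ∠JXP = 90°  [cyclic PDJX, opposite ∠D+∠X]
2. ∠PKX = 107°  [vertical angles at K]
3. ∠JPX = 24°  [△PKX]
4. ∠PJX = 66°  [△PJX]

∠PJX = 66°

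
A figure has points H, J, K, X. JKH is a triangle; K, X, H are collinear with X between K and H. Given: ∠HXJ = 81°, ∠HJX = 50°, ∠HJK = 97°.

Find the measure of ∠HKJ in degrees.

1. ∠JHX = 49°  [△JXH]
2. ∠JHK = 49°  [X on ray HK]
3. ∠HKJ = 34°  [△JKH]

∠HKJ = 34°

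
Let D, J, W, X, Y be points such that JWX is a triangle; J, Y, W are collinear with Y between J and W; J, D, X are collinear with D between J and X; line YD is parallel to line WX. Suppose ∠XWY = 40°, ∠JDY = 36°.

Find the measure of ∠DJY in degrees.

∠DJY = 104°

1. ∠JWX = 40°  [Y on ray WJ]
2. ∠JXW = 36°  [YD∥WX, corresponding at D]
3. ∠WJX = 104°  [△JWX]
4. ∠DJY = 104°  [Y on JW, D on JX]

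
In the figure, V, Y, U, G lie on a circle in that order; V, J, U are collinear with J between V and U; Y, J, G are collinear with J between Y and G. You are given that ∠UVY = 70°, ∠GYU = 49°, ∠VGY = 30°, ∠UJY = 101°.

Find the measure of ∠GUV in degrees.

1. ∠UGY = 70°  [same arc YU]
2. ∠GVU = 49°  [same arc UG]
3. ∠GJV = 101°  [△VJG]
4. ∠GJU = 79°  [linear pair at J on VU]
5. ∠GUV = 31°  [△UJG]

∠GUV = 31°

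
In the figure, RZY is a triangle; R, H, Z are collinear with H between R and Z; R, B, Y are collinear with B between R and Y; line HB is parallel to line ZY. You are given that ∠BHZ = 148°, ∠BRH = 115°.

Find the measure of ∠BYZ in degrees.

∠BYZ = 33°

1. ∠BHR = 32°  [linear pair at H on RZ]
2. ∠HBR = 33°  [△RHB]
3. ∠HBY = 147°  [linear pair at B on RY]
4. ∠BYZ = 33°  [HB∥ZY, co-interior at Y–B]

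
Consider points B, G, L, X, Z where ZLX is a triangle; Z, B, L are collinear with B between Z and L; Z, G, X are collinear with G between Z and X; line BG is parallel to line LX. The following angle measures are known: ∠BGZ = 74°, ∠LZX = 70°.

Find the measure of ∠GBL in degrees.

∠GBL = 144°

1. ∠LXZ = 74°  [BG∥LX, corresponding at G]
2. ∠XLZ = 36°  [△ZLX]
3. ∠GBZ = 36°  [BG∥LX, corresponding at B]
4. ∠GBL = 144°  [linear pair at B on ZL]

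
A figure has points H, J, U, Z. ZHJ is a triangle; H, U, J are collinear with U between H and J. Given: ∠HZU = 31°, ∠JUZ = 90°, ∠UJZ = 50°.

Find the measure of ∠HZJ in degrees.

∠HZJ = 71°

1. ∠HUZ = 90°  [linear pair at U on HJ]
2. ∠HJZ = 50°  [U on ray JH]
3. ∠UHZ = 59°  [△ZHU]
4. ∠JHZ = 59°  [U on ray HJ]
5. ∠HZJ = 71°  [△ZHJ]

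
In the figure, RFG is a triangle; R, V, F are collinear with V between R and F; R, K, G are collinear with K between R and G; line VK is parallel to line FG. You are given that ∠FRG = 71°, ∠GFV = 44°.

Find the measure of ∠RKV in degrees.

∠RKV = 65°

1. ∠GFR = 44°  [V on ray FR]
2. ∠FGR = 65°  [△RFG]
3. ∠RKV = 65°  [VK∥FG, corresponding at K]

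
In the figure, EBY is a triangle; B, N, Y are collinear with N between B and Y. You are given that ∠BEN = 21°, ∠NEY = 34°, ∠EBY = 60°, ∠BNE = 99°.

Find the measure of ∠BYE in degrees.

1. ∠ENY = 81°  [linear pair at N on BY]
2. ∠EYN = 65°  [△ENY]
3. ∠BYE = 65°  [N on ray YB]

∠BYE = 65°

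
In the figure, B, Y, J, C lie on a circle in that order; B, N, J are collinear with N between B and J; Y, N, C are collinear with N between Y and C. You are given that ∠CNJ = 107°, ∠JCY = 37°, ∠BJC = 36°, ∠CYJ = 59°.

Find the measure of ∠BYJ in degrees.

1. ∠CBJ = 59°  [same arc JC]
2. ∠BCJ = 85°  [△BJC]
3. ∠BYJ = 95°  [cyclic BYJC, opposite ∠Y+∠C]

∠BYJ = 95°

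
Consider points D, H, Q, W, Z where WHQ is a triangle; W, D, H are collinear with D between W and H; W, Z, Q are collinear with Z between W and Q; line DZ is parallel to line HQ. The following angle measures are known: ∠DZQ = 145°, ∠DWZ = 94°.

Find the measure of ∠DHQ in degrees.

∠DHQ = 51°

1. ∠DZW = 35°  [linear pair at Z on WQ]
2. ∠WDZ = 51°  [△WDZ]
3. ∠HDZ = 129°  [linear pair at D on WH]
4. ∠DHQ = 51°  [DZ∥HQ, co-interior at H–D]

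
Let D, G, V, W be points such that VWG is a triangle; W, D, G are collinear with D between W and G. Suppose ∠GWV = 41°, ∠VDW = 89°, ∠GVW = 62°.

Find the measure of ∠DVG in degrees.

1. ∠VGW = 77°  [△VWG]
2. ∠GDV = 91°  [linear pair at D on WG]
3. ∠DGV = 77°  [D on ray GW]
4. ∠DVG = 12°  [△VDG]

∠DVG = 12°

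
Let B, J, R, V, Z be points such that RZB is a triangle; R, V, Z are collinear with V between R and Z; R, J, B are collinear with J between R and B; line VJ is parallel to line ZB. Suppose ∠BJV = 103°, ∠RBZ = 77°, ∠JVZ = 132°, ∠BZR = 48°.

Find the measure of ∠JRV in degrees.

∠JRV = 55°

1. ∠RJV = 77°  [linear pair at J on RB]
2. ∠JVR = 48°  [linear pair at V on RZ]
3. ∠JRV = 55°  [△RVJ]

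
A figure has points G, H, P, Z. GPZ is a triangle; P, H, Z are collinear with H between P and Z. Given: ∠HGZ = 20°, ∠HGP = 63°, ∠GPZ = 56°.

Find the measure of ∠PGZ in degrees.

1. ∠GPH = 56°  [H on ray PZ]
2. ∠GHP = 61°  [△GPH]
3. ∠GHZ = 119°  [linear pair at H on PZ]
4. ∠GZH = 41°  [△GHZ]
5. ∠GZP = 41°  [H on ray ZP]
6. ∠PGZ = 83°  [△GPZ]

∠PGZ = 83°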